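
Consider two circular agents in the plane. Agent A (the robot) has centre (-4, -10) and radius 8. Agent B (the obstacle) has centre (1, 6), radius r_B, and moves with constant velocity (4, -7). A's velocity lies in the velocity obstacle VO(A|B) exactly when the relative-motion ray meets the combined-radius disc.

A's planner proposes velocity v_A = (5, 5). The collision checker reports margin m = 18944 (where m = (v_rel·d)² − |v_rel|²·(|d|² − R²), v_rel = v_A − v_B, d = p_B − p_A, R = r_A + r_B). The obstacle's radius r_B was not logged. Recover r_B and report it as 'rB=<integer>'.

m = 18944
d = (5, 16);  v_rel = (1, 12),  |v_rel|² = 145
v_rel×d = (1)·(16) − (12)·(5) = -44
since m = R²·145 − (-44)²:  R² = (1936 + 18944) / 145 = 144
R = √144 = 12  ⇒  r_B = 12 − 8 = 4

rB=4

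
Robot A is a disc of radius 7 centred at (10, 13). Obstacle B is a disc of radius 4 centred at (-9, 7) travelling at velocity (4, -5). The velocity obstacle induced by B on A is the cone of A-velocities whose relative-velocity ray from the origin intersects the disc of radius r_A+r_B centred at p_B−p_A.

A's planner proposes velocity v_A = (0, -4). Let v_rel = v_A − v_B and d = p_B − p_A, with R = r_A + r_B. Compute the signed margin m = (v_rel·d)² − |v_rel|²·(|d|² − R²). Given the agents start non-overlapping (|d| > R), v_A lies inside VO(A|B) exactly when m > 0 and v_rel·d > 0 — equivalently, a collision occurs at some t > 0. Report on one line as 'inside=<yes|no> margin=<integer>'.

d = (-19, -6),  |d|² = 397;  R = 7+4 = 11,  c = 397−11² = 276
v_rel = (-4, 1),  |v_rel|² = 17;  v_rel·d = (-4)·(-19) + (1)·(-6) = 70
17·t² − 140·t + 276 = 0  ⇒  m = 70² − 17·276 = 208
m = 208 > 0,  v_rel·d = 70 > 0  ⇒  inside

inside=yes margin=208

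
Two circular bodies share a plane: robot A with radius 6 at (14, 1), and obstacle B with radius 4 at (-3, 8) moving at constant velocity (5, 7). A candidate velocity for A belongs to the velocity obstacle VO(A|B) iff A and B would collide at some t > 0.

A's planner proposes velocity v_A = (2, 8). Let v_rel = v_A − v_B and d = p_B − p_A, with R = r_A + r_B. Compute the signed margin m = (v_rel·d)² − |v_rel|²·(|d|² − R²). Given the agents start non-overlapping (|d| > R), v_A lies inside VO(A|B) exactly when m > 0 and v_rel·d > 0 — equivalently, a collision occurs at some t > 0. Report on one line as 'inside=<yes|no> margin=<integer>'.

d = (-17, 7),  |d|² = 338;  R = 6+4 = 10,  c = 338−10² = 238
v_rel = (-3, 1),  |v_rel|² = 10;  v_rel·d = (-3)·(-17) + (1)·(7) = 58
10·t² − 116·t + 238 = 0  ⇒  m = 58² − 10·238 = 984
m = 984 > 0,  v_rel·d = 58 > 0  ⇒  inside

inside=yes margin=984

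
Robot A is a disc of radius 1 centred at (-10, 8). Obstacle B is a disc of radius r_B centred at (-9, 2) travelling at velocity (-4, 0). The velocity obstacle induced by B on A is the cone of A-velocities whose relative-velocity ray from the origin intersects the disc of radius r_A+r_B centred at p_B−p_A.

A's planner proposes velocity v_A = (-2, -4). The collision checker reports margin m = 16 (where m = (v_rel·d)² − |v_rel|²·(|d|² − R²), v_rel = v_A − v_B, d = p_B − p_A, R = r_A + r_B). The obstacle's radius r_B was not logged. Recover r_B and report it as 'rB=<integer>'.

m = 16
d = (1, -6);  v_rel = (2, -4),  |v_rel|² = 20
v_rel×d = (2)·(-6) − (-4)·(1) = -8
since m = R²·20 − (-8)²:  R² = (64 + 16) / 20 = 4
R = √4 = 2  ⇒  r_B = 2 − 1 = 1

rB=1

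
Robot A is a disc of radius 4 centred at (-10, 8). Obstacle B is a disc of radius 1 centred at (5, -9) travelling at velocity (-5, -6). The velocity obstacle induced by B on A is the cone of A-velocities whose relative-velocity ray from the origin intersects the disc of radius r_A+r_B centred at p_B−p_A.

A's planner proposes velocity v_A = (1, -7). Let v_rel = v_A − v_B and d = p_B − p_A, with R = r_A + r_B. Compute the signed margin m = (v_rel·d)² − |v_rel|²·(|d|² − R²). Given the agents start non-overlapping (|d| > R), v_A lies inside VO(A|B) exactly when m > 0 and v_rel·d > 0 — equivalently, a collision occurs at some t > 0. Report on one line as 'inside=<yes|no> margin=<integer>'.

d = (15, -17),  |d|² = 514;  R = 4+1 = 5,  c = 514−5² = 489
v_rel = (6, -1),  |v_rel|² = 37;  v_rel·d = (6)·(15) + (-1)·(-17) = 107
37·t² − 214·t + 489 = 0  ⇒  m = 107² − 37·489 = -6644
m = -6644 < 0,  v_rel·d = 107 > 0  ⇒  outside

inside=no margin=-6644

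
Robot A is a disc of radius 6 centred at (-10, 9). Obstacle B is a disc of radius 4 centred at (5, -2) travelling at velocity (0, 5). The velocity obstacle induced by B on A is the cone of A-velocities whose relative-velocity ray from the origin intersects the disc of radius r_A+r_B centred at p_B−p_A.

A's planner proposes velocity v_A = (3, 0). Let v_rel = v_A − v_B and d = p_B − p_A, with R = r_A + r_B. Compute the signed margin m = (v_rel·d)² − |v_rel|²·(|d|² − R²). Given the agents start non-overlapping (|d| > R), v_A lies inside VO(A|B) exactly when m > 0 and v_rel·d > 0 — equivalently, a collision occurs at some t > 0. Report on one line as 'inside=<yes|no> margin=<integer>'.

d = (15, -11),  |d|² = 346;  R = 6+4 = 10,  c = 346−10² = 246
v_rel = (3, -5),  |v_rel|² = 34;  v_rel·d = (3)·(15) + (-5)·(-11) = 100
34·t² − 200·t + 246 = 0  ⇒  m = 100² − 34·246 = 1636
m = 1636 > 0,  v_rel·d = 100 > 0  ⇒  inside

inside=yes margin=1636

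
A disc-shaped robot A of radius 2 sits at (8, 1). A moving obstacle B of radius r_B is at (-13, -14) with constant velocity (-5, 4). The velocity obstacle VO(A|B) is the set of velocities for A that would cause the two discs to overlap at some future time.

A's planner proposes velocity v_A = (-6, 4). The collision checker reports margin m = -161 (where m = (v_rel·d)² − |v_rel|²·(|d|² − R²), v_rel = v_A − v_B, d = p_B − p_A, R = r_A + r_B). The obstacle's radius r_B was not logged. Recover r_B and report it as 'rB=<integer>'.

m = -161
d = (-21, -15);  v_rel = (-1, 0),  |v_rel|² = 1
v_rel×d = (-1)·(-15) − (0)·(-21) = 15
since m = R²·1 − 15²:  R² = (225 + -161) / 1 = 64
R = √64 = 8  ⇒  r_B = 8 − 2 = 6

rB=6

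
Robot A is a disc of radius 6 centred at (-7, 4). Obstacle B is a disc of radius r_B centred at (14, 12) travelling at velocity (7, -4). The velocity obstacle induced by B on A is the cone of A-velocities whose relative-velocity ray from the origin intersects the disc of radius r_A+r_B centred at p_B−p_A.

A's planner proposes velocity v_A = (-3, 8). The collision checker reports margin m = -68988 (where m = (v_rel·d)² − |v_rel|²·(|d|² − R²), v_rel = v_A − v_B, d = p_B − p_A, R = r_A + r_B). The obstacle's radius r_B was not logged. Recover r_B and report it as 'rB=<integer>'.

m = -68988
d = (21, 8);  v_rel = (-10, 12),  |v_rel|² = 244
v_rel×d = (-10)·(8) − (12)·(21) = -332
since m = R²·244 − (-332)²:  R² = (110224 + -68988) / 244 = 169
R = √169 = 13  ⇒  r_B = 13 − 6 = 7

rB=7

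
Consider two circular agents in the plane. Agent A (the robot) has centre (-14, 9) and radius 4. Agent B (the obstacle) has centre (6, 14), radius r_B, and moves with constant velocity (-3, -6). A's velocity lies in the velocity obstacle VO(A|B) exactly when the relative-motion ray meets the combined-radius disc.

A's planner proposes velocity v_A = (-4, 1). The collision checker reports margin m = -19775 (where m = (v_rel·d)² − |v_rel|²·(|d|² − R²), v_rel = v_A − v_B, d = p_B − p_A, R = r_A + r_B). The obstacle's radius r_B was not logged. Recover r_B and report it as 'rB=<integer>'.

m = -19775
d = (20, 5);  v_rel = (-1, 7),  |v_rel|² = 50
v_rel×d = (-1)·(5) − (7)·(20) = -145
since m = R²·50 − (-145)²:  R² = (21025 + -19775) / 50 = 25
R = √25 = 5  ⇒  r_B = 5 − 4 = 1

rB=1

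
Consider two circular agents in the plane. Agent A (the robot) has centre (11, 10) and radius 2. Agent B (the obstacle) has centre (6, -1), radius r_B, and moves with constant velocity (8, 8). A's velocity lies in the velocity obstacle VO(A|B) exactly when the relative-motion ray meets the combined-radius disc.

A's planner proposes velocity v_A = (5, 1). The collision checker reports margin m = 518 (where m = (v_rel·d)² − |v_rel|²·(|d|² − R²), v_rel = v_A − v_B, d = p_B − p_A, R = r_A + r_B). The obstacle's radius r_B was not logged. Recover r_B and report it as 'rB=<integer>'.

m = 518
d = (-5, -11);  v_rel = (-3, -7),  |v_rel|² = 58
v_rel×d = (-3)·(-11) − (-7)·(-5) = -2
since m = R²·58 − (-2)²:  R² = (4 + 518) / 58 = 9
R = √9 = 3  ⇒  r_B = 3 − 2 = 1

rB=1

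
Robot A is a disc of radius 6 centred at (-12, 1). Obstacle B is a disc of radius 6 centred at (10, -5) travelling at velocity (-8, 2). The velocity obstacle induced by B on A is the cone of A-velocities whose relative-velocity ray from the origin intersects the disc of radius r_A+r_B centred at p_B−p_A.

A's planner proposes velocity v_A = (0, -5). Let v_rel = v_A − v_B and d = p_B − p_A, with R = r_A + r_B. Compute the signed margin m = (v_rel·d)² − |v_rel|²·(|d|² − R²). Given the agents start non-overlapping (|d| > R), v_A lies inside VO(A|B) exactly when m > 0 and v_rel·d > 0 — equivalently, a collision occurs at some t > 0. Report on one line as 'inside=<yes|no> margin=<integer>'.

d = (22, -6),  |d|² = 520;  R = 6+6 = 12,  c = 520−12² = 376
v_rel = (8, -7),  |v_rel|² = 113;  v_rel·d = (8)·(22) + (-7)·(-6) = 218
113·t² − 436·t + 376 = 0  ⇒  m = 218² − 113·376 = 5036
m = 5036 > 0,  v_rel·d = 218 > 0  ⇒  inside

inside=yes margin=5036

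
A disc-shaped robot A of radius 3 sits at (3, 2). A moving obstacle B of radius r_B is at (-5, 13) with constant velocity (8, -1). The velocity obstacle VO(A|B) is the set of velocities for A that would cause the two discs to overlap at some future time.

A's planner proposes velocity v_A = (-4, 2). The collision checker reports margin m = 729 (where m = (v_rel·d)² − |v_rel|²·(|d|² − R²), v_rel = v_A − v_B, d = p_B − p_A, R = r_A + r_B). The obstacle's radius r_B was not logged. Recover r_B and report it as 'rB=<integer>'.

m = 729
d = (-8, 11);  v_rel = (-12, 3),  |v_rel|² = 153
v_rel×d = (-12)·(11) − (3)·(-8) = -108
since m = R²·153 − (-108)²:  R² = (11664 + 729) / 153 = 81
R = √81 = 9  ⇒  r_B = 9 − 3 = 6

rB=6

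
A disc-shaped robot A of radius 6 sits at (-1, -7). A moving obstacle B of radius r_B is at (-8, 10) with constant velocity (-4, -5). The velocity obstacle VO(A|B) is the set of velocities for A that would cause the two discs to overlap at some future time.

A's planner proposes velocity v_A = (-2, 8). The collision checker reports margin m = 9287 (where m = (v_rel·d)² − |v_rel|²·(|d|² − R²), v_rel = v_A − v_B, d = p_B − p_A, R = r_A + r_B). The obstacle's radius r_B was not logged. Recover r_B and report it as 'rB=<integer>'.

m = 9287
d = (-7, 17);  v_rel = (2, 13),  |v_rel|² = 173
v_rel×d = (2)·(17) − (13)·(-7) = 125
since m = R²·173 − 125²:  R² = (15625 + 9287) / 173 = 144
R = √144 = 12  ⇒  r_B = 12 − 6 = 6

rB=6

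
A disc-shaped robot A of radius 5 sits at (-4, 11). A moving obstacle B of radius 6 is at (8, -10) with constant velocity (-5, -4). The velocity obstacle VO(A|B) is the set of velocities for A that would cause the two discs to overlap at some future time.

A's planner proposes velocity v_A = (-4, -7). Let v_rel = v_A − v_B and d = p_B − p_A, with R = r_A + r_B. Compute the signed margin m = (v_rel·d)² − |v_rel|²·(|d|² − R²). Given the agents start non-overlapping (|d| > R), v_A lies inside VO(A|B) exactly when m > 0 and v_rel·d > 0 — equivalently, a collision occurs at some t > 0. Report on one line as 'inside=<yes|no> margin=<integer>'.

d = (12, -21),  |d|² = 585;  R = 5+6 = 11,  c = 585−11² = 464
v_rel = (1, -3),  |v_rel|² = 10;  v_rel·d = (1)·(12) + (-3)·(-21) = 75
10·t² − 150·t + 464 = 0  ⇒  m = 75² − 10·464 = 985
m = 985 > 0,  v_rel·d = 75 > 0  ⇒  inside

inside=yes margin=985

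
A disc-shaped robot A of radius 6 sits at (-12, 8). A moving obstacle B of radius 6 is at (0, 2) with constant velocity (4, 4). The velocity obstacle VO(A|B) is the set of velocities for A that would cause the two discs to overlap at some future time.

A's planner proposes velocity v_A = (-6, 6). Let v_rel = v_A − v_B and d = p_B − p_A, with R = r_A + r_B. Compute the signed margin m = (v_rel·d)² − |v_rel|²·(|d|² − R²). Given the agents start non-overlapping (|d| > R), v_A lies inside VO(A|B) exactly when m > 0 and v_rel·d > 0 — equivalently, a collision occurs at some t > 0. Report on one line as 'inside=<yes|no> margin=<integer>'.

d = (12, -6),  |d|² = 180;  R = 6+6 = 12,  c = 180−12² = 36
v_rel = (-10, 2),  |v_rel|² = 104;  v_rel·d = (-10)·(12) + (2)·(-6) = -132
104·t² + 264·t + 36 = 0  ⇒  m = (-132)² − 104·36 = 13680
m = 13680 > 0,  v_rel·d = -132 < 0  ⇒  outside

inside=no margin=13680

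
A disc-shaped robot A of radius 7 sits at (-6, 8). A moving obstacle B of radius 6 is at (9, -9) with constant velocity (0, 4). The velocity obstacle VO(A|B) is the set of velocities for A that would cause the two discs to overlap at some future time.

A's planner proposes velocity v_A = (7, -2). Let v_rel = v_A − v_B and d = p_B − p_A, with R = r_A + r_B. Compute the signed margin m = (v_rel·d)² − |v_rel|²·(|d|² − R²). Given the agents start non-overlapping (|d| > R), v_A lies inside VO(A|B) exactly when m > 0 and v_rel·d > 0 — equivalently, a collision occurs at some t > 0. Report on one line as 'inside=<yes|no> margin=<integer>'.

d = (15, -17),  |d|² = 514;  R = 7+6 = 13,  c = 514−13² = 345
v_rel = (7, -6),  |v_rel|² = 85;  v_rel·d = (7)·(15) + (-6)·(-17) = 207
85·t² − 414·t + 345 = 0  ⇒  m = 207² − 85·345 = 13524
m = 13524 > 0,  v_rel·d = 207 > 0  ⇒  inside

inside=yes margin=13524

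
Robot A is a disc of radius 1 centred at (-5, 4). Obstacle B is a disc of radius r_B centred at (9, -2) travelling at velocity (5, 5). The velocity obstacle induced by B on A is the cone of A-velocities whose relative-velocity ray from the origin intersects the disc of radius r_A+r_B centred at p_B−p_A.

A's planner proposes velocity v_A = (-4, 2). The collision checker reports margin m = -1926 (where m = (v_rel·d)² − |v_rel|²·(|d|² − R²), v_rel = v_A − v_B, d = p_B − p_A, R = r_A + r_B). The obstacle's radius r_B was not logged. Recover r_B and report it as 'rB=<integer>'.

m = -1926
d = (14, -6);  v_rel = (-9, -3),  |v_rel|² = 90
v_rel×d = (-9)·(-6) − (-3)·(14) = 96
since m = R²·90 − 96²:  R² = (9216 + -1926) / 90 = 81
R = √81 = 9  ⇒  r_B = 9 − 1 = 8

rB=8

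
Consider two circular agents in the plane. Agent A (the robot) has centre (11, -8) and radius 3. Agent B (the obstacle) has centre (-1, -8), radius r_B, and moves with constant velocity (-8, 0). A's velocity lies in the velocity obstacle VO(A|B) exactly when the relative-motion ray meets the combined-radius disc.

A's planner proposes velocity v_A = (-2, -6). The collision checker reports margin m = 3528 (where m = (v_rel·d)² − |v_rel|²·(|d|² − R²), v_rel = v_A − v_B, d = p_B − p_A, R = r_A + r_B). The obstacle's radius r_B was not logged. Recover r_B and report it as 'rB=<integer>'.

m = 3528
d = (-12, 0);  v_rel = (6, -6),  |v_rel|² = 72
v_rel×d = (6)·(0) − (-6)·(-12) = -72
since m = R²·72 − (-72)²:  R² = (5184 + 3528) / 72 = 121
R = √121 = 11  ⇒  r_B = 11 − 3 = 8

rB=8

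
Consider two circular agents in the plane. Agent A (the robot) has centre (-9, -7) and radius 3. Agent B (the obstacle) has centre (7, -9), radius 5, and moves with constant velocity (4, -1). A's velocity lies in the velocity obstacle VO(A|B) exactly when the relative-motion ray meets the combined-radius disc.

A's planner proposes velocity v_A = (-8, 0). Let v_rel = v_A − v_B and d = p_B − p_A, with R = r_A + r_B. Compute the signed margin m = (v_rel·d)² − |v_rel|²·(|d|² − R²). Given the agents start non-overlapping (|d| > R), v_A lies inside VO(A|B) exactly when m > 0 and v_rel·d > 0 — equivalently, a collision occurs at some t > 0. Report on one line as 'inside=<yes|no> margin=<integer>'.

d = (16, -2),  |d|² = 260;  R = 3+5 = 8,  c = 260−8² = 196
v_rel = (-12, 1),  |v_rel|² = 145;  v_rel·d = (-12)·(16) + (1)·(-2) = -194
145·t² + 388·t + 196 = 0  ⇒  m = (-194)² − 145·196 = 9216
m = 9216 > 0,  v_rel·d = -194 < 0  ⇒  outside

inside=no margin=9216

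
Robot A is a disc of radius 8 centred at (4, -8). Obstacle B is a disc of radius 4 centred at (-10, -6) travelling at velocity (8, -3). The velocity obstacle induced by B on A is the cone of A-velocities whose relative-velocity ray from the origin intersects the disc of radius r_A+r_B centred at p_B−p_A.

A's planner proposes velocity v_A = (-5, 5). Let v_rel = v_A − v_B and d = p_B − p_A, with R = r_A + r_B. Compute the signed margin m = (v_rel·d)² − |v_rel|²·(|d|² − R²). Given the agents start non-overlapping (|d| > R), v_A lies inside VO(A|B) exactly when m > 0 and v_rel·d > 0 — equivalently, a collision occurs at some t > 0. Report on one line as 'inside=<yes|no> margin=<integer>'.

d = (-14, 2),  |d|² = 200;  R = 8+4 = 12,  c = 200−12² = 56
v_rel = (-13, 8),  |v_rel|² = 233;  v_rel·d = (-13)·(-14) + (8)·(2) = 198
233·t² − 396·t + 56 = 0  ⇒  m = 198² − 233·56 = 26156
m = 26156 > 0,  v_rel·d = 198 > 0  ⇒  inside

inside=yes margin=26156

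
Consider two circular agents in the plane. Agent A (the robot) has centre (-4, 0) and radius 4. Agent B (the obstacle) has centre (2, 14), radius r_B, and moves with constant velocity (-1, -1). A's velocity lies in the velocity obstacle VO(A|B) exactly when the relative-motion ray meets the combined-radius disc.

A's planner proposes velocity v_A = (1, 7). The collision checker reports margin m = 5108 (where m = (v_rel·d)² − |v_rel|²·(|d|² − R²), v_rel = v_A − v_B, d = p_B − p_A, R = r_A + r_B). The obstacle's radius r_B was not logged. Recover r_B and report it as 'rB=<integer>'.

m = 5108
d = (6, 14);  v_rel = (2, 8),  |v_rel|² = 68
v_rel×d = (2)·(14) − (8)·(6) = -20
since m = R²·68 − (-20)²:  R² = (400 + 5108) / 68 = 81
R = √81 = 9  ⇒  r_B = 9 − 4 = 5

rB=5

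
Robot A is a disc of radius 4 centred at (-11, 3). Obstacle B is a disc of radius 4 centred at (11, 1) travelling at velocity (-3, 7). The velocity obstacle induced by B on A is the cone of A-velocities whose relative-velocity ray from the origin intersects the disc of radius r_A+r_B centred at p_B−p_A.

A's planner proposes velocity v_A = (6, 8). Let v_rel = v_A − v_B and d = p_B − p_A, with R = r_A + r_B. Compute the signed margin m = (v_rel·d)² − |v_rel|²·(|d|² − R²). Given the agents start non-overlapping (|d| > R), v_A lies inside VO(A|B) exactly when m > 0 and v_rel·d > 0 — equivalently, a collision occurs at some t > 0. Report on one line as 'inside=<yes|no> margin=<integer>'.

d = (22, -2),  |d|² = 488;  R = 4+4 = 8,  c = 488−8² = 424
v_rel = (9, 1),  |v_rel|² = 82;  v_rel·d = (9)·(22) + (1)·(-2) = 196
82·t² − 392·t + 424 = 0  ⇒  m = 196² − 82·424 = 3648
m = 3648 > 0,  v_rel·d = 196 > 0  ⇒  inside

inside=yes margin=3648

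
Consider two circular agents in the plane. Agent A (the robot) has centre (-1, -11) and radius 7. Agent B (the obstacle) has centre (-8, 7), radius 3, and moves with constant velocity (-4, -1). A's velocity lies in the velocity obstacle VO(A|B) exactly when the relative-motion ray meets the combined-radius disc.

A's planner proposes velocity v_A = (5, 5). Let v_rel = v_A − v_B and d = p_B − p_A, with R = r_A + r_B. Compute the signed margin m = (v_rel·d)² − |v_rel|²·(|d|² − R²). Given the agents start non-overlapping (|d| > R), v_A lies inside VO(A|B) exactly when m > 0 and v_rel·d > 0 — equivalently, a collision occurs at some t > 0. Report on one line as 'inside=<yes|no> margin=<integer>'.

d = (-7, 18),  |d|² = 373;  R = 7+3 = 10,  c = 373−10² = 273
v_rel = (9, 6),  |v_rel|² = 117;  v_rel·d = (9)·(-7) + (6)·(18) = 45
117·t² − 90·t + 273 = 0  ⇒  m = 45² − 117·273 = -29916
m = -29916 < 0,  v_rel·d = 45 > 0  ⇒  outside

inside=no margin=-29916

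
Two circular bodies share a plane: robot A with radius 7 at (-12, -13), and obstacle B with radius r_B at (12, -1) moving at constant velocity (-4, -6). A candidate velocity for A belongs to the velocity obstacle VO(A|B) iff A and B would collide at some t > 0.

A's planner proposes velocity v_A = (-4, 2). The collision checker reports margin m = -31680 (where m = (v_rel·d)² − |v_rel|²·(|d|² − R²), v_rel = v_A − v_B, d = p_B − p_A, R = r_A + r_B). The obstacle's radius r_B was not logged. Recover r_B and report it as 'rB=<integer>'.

m = -31680
d = (24, 12);  v_rel = (0, 8),  |v_rel|² = 64
v_rel×d = (0)·(12) − (8)·(24) = -192
since m = R²·64 − (-192)²:  R² = (36864 + -31680) / 64 = 81
R = √81 = 9  ⇒  r_B = 9 − 7 = 2

rB=2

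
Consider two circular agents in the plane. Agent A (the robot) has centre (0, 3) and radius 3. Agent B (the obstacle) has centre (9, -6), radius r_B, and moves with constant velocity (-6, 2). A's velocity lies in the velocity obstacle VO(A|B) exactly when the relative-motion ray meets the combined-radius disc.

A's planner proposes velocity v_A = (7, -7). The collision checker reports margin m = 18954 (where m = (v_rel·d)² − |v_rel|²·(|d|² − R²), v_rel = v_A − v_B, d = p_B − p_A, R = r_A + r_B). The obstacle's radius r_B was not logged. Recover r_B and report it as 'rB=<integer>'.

m = 18954
d = (9, -9);  v_rel = (13, -9),  |v_rel|² = 250
v_rel×d = (13)·(-9) − (-9)·(9) = -36
since m = R²·250 − (-36)²:  R² = (1296 + 18954) / 250 = 81
R = √81 = 9  ⇒  r_B = 9 − 3 = 6

rB=6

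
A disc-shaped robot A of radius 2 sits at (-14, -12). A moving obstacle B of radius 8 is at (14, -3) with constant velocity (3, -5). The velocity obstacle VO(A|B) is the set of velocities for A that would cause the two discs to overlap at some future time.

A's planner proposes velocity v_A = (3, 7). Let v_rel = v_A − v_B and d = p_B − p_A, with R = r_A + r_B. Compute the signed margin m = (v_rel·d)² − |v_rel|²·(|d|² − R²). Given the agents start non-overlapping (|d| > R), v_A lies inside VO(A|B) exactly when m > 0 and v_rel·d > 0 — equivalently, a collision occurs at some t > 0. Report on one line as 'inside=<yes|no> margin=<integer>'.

d = (28, 9),  |d|² = 865;  R = 2+8 = 10,  c = 865−10² = 765
v_rel = (0, 12),  |v_rel|² = 144;  v_rel·d = (0)·(28) + (12)·(9) = 108
144·t² − 216·t + 765 = 0  ⇒  m = 108² − 144·765 = -98496
m = -98496 < 0,  v_rel·d = 108 > 0  ⇒  outside

inside=no margin=-98496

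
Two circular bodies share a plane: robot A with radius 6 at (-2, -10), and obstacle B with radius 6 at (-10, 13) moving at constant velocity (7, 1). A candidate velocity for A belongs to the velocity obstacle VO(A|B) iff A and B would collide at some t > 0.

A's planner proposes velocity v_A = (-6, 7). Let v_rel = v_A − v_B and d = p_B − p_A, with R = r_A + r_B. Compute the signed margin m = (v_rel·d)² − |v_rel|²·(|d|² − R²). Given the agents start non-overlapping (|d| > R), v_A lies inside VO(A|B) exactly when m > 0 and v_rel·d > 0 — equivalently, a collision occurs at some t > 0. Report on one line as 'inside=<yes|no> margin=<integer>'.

d = (-8, 23),  |d|² = 593;  R = 6+6 = 12,  c = 593−12² = 449
v_rel = (-13, 6),  |v_rel|² = 205;  v_rel·d = (-13)·(-8) + (6)·(23) = 242
205·t² − 484·t + 449 = 0  ⇒  m = 242² − 205·449 = -33481
m = -33481 < 0,  v_rel·d = 242 > 0  ⇒  outside

inside=no margin=-33481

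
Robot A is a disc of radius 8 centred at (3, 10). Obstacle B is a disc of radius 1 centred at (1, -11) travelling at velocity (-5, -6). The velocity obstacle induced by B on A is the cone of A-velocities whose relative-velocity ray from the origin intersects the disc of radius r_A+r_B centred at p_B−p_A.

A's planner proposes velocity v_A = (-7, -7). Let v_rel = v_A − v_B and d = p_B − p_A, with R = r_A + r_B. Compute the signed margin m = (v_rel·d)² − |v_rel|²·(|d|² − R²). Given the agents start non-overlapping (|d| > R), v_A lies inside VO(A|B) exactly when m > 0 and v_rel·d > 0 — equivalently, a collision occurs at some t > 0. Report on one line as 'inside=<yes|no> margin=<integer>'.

d = (-2, -21),  |d|² = 445;  R = 8+1 = 9,  c = 445−9² = 364
v_rel = (-2, -1),  |v_rel|² = 5;  v_rel·d = (-2)·(-2) + (-1)·(-21) = 25
5·t² − 50·t + 364 = 0  ⇒  m = 25² − 5·364 = -1195
m = -1195 < 0,  v_rel·d = 25 > 0  ⇒  outside

inside=no margin=-1195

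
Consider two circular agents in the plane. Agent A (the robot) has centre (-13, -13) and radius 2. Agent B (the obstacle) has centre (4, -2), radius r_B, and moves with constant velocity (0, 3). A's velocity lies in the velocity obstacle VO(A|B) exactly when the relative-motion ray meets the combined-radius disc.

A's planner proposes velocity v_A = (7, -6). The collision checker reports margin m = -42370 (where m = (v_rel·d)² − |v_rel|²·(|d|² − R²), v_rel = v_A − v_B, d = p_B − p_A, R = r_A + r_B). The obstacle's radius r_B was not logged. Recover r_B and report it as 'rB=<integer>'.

m = -42370
d = (17, 11);  v_rel = (7, -9),  |v_rel|² = 130
v_rel×d = (7)·(11) − (-9)·(17) = 230
since m = R²·130 − 230²:  R² = (52900 + -42370) / 130 = 81
R = √81 = 9  ⇒  r_B = 9 − 2 = 7

rB=7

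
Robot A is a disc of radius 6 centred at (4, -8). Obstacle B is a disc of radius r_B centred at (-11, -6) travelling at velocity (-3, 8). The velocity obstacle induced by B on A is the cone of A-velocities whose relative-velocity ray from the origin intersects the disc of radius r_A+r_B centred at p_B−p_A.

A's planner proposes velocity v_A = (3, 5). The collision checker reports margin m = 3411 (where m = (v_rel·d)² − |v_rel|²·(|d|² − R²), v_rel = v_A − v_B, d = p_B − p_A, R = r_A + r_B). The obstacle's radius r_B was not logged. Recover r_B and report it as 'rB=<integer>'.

m = 3411
d = (-15, 2);  v_rel = (6, -3),  |v_rel|² = 45
v_rel×d = (6)·(2) − (-3)·(-15) = -33
since m = R²·45 − (-33)²:  R² = (1089 + 3411) / 45 = 100
R = √100 = 10  ⇒  r_B = 10 − 6 = 4

rB=4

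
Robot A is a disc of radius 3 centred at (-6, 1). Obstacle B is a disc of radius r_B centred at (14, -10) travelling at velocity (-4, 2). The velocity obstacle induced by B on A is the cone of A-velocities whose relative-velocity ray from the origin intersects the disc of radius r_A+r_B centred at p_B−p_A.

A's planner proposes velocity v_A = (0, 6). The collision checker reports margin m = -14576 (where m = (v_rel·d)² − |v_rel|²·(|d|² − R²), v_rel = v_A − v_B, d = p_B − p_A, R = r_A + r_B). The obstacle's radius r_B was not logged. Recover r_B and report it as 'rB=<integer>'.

m = -14576
d = (20, -11);  v_rel = (4, 4),  |v_rel|² = 32
v_rel×d = (4)·(-11) − (4)·(20) = -124
since m = R²·32 − (-124)²:  R² = (15376 + -14576) / 32 = 25
R = √25 = 5  ⇒  r_B = 5 − 3 = 2

rB=2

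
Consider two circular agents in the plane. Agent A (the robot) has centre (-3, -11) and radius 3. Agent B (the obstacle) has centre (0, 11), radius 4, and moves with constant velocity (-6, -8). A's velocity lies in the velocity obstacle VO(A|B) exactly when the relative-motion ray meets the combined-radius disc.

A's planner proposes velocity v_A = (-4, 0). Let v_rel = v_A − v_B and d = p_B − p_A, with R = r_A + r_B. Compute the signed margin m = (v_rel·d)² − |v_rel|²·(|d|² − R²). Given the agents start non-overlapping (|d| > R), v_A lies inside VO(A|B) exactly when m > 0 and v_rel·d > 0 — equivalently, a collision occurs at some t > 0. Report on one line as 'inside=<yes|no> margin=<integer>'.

d = (3, 22),  |d|² = 493;  R = 3+4 = 7,  c = 493−7² = 444
v_rel = (2, 8),  |v_rel|² = 68;  v_rel·d = (2)·(3) + (8)·(22) = 182
68·t² − 364·t + 444 = 0  ⇒  m = 182² − 68·444 = 2932
m = 2932 > 0,  v_rel·d = 182 > 0  ⇒  inside

inside=yes margin=2932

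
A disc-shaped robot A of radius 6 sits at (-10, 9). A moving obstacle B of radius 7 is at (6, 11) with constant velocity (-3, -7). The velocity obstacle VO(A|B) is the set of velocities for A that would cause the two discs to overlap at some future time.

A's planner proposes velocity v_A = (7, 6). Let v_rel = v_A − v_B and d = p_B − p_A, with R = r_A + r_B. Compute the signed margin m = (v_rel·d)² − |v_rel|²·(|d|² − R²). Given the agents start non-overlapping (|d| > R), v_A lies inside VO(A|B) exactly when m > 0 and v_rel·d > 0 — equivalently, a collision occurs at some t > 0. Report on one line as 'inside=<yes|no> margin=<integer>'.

d = (16, 2),  |d|² = 260;  R = 6+7 = 13,  c = 260−13² = 91
v_rel = (10, 13),  |v_rel|² = 269;  v_rel·d = (10)·(16) + (13)·(2) = 186
269·t² − 372·t + 91 = 0  ⇒  m = 186² − 269·91 = 10117
m = 10117 > 0,  v_rel·d = 186 > 0  ⇒  inside

inside=yes margin=10117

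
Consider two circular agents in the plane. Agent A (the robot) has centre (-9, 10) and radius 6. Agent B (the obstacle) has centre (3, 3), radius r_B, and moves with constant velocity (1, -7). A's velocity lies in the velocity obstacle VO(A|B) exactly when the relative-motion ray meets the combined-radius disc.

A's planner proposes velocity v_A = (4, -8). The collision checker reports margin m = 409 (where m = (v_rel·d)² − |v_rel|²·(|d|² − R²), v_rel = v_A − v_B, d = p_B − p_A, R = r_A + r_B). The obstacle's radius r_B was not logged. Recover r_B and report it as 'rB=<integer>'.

m = 409
d = (12, -7);  v_rel = (3, -1),  |v_rel|² = 10
v_rel×d = (3)·(-7) − (-1)·(12) = -9
since m = R²·10 − (-9)²:  R² = (81 + 409) / 10 = 49
R = √49 = 7  ⇒  r_B = 7 − 6 = 1

rB=1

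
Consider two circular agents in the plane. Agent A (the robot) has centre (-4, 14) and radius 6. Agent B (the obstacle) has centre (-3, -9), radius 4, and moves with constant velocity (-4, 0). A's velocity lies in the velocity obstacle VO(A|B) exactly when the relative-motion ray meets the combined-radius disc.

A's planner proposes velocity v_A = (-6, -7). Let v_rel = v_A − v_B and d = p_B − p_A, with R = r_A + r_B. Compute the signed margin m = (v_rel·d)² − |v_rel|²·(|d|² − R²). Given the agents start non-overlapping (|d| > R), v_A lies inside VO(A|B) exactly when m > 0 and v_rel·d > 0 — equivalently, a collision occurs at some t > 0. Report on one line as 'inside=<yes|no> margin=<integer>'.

d = (1, -23),  |d|² = 530;  R = 6+4 = 10,  c = 530−10² = 430
v_rel = (-2, -7),  |v_rel|² = 53;  v_rel·d = (-2)·(1) + (-7)·(-23) = 159
53·t² − 318·t + 430 = 0  ⇒  m = 159² − 53·430 = 2491
m = 2491 > 0,  v_rel·d = 159 > 0  ⇒  inside

inside=yes margin=2491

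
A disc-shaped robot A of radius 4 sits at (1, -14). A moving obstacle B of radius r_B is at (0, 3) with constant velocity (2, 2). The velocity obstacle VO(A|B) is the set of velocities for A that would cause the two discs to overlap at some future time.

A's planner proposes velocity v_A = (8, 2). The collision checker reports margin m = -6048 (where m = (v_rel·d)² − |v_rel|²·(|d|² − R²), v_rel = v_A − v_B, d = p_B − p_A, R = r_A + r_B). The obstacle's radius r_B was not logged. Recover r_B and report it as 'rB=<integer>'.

m = -6048
d = (-1, 17);  v_rel = (6, 0),  |v_rel|² = 36
v_rel×d = (6)·(17) − (0)·(-1) = 102
since m = R²·36 − 102²:  R² = (10404 + -6048) / 36 = 121
R = √121 = 11  ⇒  r_B = 11 − 4 = 7

rB=7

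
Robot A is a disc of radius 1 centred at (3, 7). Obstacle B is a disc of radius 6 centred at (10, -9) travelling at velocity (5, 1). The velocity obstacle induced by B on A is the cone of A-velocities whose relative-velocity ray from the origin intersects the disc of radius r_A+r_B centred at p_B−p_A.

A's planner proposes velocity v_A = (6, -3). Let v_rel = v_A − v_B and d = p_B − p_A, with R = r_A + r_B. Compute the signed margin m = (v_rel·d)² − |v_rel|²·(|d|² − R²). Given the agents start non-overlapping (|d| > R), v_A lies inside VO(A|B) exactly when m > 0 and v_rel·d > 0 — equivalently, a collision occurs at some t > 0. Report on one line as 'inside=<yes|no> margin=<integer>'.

d = (7, -16),  |d|² = 305;  R = 1+6 = 7,  c = 305−7² = 256
v_rel = (1, -4),  |v_rel|² = 17;  v_rel·d = (1)·(7) + (-4)·(-16) = 71
17·t² − 142·t + 256 = 0  ⇒  m = 71² − 17·256 = 689
m = 689 > 0,  v_rel·d = 71 > 0  ⇒  inside

inside=yes margin=689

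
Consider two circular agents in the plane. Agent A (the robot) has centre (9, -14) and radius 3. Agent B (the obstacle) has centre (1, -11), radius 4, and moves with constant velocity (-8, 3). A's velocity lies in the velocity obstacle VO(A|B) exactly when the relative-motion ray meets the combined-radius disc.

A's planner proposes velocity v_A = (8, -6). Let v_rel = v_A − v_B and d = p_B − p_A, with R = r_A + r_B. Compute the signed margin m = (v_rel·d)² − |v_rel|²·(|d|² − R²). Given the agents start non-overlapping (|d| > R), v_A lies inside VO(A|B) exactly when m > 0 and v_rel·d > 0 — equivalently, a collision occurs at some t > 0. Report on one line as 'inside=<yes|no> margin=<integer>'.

d = (-8, 3),  |d|² = 73;  R = 3+4 = 7,  c = 73−7² = 24
v_rel = (16, -9),  |v_rel|² = 337;  v_rel·d = (16)·(-8) + (-9)·(3) = -155
337·t² + 310·t + 24 = 0  ⇒  m = (-155)² − 337·24 = 15937
m = 15937 > 0,  v_rel·d = -155 < 0  ⇒  outside

inside=no margin=15937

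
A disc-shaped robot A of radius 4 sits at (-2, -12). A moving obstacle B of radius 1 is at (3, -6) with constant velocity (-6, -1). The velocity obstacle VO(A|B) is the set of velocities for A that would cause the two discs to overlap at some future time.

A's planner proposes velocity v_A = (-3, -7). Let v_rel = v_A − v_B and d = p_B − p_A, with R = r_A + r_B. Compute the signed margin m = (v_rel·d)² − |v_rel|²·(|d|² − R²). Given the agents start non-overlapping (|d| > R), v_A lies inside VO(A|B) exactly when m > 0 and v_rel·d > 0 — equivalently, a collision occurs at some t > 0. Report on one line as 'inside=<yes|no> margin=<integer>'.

d = (5, 6),  |d|² = 61;  R = 4+1 = 5,  c = 61−5² = 36
v_rel = (3, -6),  |v_rel|² = 45;  v_rel·d = (3)·(5) + (-6)·(6) = -21
45·t² + 42·t + 36 = 0  ⇒  m = (-21)² − 45·36 = -1179
m = -1179 < 0,  v_rel·d = -21 < 0  ⇒  outside

inside=no margin=-1179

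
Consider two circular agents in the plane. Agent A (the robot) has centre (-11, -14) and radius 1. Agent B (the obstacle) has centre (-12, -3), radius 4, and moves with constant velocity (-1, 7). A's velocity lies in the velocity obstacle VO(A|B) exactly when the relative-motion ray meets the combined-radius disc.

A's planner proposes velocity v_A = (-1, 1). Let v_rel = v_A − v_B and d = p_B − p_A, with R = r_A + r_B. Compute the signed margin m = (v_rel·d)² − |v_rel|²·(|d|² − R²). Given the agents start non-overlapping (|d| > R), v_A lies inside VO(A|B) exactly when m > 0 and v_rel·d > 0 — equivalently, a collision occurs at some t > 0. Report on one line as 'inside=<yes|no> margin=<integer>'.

d = (-1, 11),  |d|² = 122;  R = 1+4 = 5,  c = 122−5² = 97
v_rel = (0, -6),  |v_rel|² = 36;  v_rel·d = (0)·(-1) + (-6)·(11) = -66
36·t² + 132·t + 97 = 0  ⇒  m = (-66)² − 36·97 = 864
m = 864 > 0,  v_rel·d = -66 < 0  ⇒  outside

inside=no margin=864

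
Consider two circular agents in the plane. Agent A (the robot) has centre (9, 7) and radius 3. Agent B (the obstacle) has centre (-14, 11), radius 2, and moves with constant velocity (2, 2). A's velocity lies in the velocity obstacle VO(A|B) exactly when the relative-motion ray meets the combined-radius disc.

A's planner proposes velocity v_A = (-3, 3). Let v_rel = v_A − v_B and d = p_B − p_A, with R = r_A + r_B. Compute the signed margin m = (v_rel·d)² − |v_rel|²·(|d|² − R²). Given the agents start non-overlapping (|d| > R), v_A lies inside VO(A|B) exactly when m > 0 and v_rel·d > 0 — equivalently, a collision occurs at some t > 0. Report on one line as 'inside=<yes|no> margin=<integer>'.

d = (-23, 4),  |d|² = 545;  R = 3+2 = 5,  c = 545−5² = 520
v_rel = (-5, 1),  |v_rel|² = 26;  v_rel·d = (-5)·(-23) + (1)·(4) = 119
26·t² − 238·t + 520 = 0  ⇒  m = 119² − 26·520 = 641
m = 641 > 0,  v_rel·d = 119 > 0  ⇒  inside

inside=yes margin=641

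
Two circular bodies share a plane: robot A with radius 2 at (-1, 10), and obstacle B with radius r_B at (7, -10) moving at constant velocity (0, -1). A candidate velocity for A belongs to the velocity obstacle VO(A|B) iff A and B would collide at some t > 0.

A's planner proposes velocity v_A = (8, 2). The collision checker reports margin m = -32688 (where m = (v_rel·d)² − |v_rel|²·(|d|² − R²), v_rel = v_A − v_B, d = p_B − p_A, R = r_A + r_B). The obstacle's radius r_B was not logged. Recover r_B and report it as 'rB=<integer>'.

m = -32688
d = (8, -20);  v_rel = (8, 3),  |v_rel|² = 73
v_rel×d = (8)·(-20) − (3)·(8) = -184
since m = R²·73 − (-184)²:  R² = (33856 + -32688) / 73 = 16
R = √16 = 4  ⇒  r_B = 4 − 2 = 2

rB=2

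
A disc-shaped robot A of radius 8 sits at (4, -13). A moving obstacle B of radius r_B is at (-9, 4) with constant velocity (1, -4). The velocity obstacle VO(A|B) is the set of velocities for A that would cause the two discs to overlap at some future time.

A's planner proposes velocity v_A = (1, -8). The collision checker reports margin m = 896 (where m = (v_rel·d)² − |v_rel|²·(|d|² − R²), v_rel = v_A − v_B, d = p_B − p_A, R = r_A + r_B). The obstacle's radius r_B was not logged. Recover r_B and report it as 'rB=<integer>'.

m = 896
d = (-13, 17);  v_rel = (0, -4),  |v_rel|² = 16
v_rel×d = (0)·(17) − (-4)·(-13) = -52
since m = R²·16 − (-52)²:  R² = (2704 + 896) / 16 = 225
R = √225 = 15  ⇒  r_B = 15 − 8 = 7

rB=7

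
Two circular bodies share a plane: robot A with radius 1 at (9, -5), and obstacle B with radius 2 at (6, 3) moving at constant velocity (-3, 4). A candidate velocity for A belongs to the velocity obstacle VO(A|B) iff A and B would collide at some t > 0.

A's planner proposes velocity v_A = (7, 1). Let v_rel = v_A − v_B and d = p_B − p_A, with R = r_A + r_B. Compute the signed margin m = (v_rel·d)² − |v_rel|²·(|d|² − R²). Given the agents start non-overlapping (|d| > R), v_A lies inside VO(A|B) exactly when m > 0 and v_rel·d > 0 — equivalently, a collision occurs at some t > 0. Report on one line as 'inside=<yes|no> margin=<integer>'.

d = (-3, 8),  |d|² = 73;  R = 1+2 = 3,  c = 73−3² = 64
v_rel = (10, -3),  |v_rel|² = 109;  v_rel·d = (10)·(-3) + (-3)·(8) = -54
109·t² + 108·t + 64 = 0  ⇒  m = (-54)² − 109·64 = -4060
m = -4060 < 0,  v_rel·d = -54 < 0  ⇒  outside

inside=no margin=-4060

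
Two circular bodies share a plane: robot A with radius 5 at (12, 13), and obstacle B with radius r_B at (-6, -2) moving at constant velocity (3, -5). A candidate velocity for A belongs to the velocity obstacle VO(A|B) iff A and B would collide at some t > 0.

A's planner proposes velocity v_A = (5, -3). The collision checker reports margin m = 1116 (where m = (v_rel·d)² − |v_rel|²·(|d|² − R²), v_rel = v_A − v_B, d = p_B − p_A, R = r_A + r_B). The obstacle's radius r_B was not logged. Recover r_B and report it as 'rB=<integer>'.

m = 1116
d = (-18, -15);  v_rel = (2, 2),  |v_rel|² = 8
v_rel×d = (2)·(-15) − (2)·(-18) = 6
since m = R²·8 − 6²:  R² = (36 + 1116) / 8 = 144
R = √144 = 12  ⇒  r_B = 12 − 5 = 7

rB=7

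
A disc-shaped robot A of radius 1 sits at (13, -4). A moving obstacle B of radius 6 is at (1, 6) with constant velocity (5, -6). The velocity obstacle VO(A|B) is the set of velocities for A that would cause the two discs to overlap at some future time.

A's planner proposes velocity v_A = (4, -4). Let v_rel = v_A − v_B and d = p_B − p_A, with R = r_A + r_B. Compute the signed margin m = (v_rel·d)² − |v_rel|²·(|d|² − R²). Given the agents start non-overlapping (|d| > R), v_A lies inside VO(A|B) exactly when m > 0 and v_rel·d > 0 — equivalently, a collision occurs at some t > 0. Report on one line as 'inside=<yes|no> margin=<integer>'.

d = (-12, 10),  |d|² = 244;  R = 1+6 = 7,  c = 244−7² = 195
v_rel = (-1, 2),  |v_rel|² = 5;  v_rel·d = (-1)·(-12) + (2)·(10) = 32
5·t² − 64·t + 195 = 0  ⇒  m = 32² − 5·195 = 49
m = 49 > 0,  v_rel·d = 32 > 0  ⇒  inside

inside=yes margin=49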